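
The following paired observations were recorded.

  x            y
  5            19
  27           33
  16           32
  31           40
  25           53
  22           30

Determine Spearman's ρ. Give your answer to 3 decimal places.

Rank x: 1, 5, 2, 6, 4, 3
Rank y: 1, 4, 3, 5, 6, 2
d = rank(x) − rank(y): 0, 1, -1, 1, -2, 1; Σd² = 8
ρ = 1 − 6Σd² / [n(n²−1)] = 1 − 6×8 / (6×35) = 1 − 48/210 ≈ 0.771

0.771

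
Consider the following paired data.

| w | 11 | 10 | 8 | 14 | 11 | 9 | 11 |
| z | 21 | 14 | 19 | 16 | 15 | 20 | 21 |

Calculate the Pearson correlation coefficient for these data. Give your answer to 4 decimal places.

-0.2678

n = 7, Σw = 74, Σz = 126, Σw² = 804, Σz² = 2320, Σwz = 1323
nΣwz − ΣwΣz = 9261 − 9324 = -63
nΣw² − (Σw)² = 5628 − 5476 = 152; nΣz² − (Σz)² = 16240 − 15876 = 364
r = -63 / √(152 × 364) = -63 / 235.2190 ≈ -0.2678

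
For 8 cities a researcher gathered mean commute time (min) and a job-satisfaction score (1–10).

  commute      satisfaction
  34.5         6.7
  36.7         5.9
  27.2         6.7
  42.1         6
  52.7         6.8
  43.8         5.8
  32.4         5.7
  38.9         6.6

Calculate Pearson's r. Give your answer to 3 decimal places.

0.069

n = 8, Σx = 308.3, Σy = 50.2, Σx² = 12308.09, Σy² = 316.52, Σxy = 1936.34
nΣxy − ΣxΣy = 15490.72 − 15476.66 = 14.06
nΣx² − (Σx)² = 98464.72 − 95048.89 = 3415.83; nΣy² − (Σy)² = 2532.16 − 2520.04 = 12.12
r = 14.06 / √(3415.83 × 12.12) = 14.06 / 203.4696 ≈ 0.069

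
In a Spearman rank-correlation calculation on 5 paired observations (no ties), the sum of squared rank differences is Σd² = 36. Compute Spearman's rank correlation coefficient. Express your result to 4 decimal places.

-0.8000

ρ = 1 − 6Σd² / [n(n²−1)] = 1 − 6×36 / (5×24)
  = 1 − 216/120 = 1 − 1.80000 ≈ -0.8000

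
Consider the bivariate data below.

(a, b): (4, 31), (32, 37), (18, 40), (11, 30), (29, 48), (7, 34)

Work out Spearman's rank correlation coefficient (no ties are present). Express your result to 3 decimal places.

0.657

Rank a: 1, 6, 4, 3, 5, 2
Rank b: 2, 4, 5, 1, 6, 3
d = rank(a) − rank(b): -1, 2, -1, 2, -1, -1; Σd² = 12
ρ = 1 − 6Σd² / [n(n²−1)] = 1 − 6×12 / (6×35) = 1 − 72/210 ≈ 0.657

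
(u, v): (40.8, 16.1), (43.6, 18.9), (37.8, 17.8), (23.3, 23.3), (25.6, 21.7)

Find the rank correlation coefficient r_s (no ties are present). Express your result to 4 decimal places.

-0.7000

Rank u: 4, 5, 3, 1, 2
Rank v: 1, 3, 2, 5, 4
d = rank(u) − rank(v): 3, 2, 1, -4, -2; Σd² = 34
ρ = 1 − 6Σd² / [n(n²−1)] = 1 − 6×34 / (5×24) = 1 − 204/120 ≈ -0.7000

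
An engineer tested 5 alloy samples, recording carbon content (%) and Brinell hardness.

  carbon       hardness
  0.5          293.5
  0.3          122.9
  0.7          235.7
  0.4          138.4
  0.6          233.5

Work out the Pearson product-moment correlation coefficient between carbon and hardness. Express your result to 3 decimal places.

n = 5, Σx = 2.5, Σy = 1024, Σx² = 1.35, Σy² = 230477.96, Σxy = 544.07
nΣxy − ΣxΣy = 2720.35 − 2560 = 160.35
nΣx² − (Σx)² = 6.75 − 6.25 = 0.5; nΣy² − (Σy)² = 1152389.8 − 1048576 = 103813.8
r = 160.35 / √(0.5 × 103813.8) = 160.35 / 227.8309 ≈ 0.704

0.704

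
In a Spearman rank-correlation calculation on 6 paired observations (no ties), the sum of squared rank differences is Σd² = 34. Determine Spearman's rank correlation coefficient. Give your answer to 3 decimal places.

ρ = 1 − 6Σd² / [n(n²−1)] = 1 − 6×34 / (6×35)
  = 1 − 204/210 = 1 − 0.9714 ≈ 0.029

0.029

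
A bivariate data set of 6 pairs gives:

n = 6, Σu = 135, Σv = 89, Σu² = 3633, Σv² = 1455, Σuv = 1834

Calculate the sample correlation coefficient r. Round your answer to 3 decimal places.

-0.595

r = (nΣuv − ΣuΣv) / √[(nΣu² − (Σu)²)(nΣv² − (Σv)²)]
Numerator: 6×1834 − 135×89 = -1011
Denominator: √[(21798 − 18225)(8730 − 7921)] = √[3573 × 809] = 1700.1638
r = -1011 / 1700.1638 ≈ -0.595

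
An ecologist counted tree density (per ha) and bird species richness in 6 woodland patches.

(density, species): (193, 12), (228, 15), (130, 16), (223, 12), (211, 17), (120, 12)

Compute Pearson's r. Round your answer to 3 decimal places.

n = 6, Σx = 1105, Σy = 84, Σx² = 214783, Σy² = 1202, Σxy = 15519
nΣxy − ΣxΣy = 93114 − 92820 = 294
nΣx² − (Σx)² = 1288698 − 1221025 = 67673; nΣy² − (Σy)² = 7212 − 7056 = 156
r = 294 / √(67673 × 156) = 294 / 3249.1519 ≈ 0.090

0.090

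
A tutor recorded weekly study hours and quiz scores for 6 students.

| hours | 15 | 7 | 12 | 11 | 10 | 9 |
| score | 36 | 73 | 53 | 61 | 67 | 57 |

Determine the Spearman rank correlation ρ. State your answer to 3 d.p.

-0.829

Rank hours: 6, 1, 5, 4, 3, 2
Rank score: 1, 6, 2, 4, 5, 3
d = rank(hours) − rank(score): 5, -5, 3, 0, -2, -1; Σd² = 64
ρ = 1 − 6Σd² / [n(n²−1)] = 1 − 6×64 / (6×35) = 1 − 384/210 ≈ -0.829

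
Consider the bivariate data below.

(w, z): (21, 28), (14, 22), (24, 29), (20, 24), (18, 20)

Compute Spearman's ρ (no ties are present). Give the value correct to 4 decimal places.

0.9000

Rank w: 4, 1, 5, 3, 2
Rank z: 4, 2, 5, 3, 1
d = rank(w) − rank(z): 0, -1, 0, 0, 1; Σd² = 2
ρ = 1 − 6Σd² / [n(n²−1)] = 1 − 6×2 / (5×24) = 1 − 12/120 ≈ 0.9000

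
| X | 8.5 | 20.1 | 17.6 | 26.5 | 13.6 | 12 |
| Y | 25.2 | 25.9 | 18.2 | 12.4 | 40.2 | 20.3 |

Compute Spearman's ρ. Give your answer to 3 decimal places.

Rank X: 1, 5, 4, 6, 3, 2
Rank Y: 4, 5, 2, 1, 6, 3
d = rank(X) − rank(Y): -3, 0, 2, 5, -3, -1; Σd² = 48
ρ = 1 − 6Σd² / [n(n²−1)] = 1 − 6×48 / (6×35) = 1 − 288/210 ≈ -0.371

-0.371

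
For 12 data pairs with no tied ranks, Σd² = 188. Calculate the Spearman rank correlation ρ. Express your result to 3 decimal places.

0.343

ρ = 1 − 6Σd² / [n(n²−1)] = 1 − 6×188 / (12×143)
  = 1 − 1128/1716 = 1 − 0.6573 ≈ 0.343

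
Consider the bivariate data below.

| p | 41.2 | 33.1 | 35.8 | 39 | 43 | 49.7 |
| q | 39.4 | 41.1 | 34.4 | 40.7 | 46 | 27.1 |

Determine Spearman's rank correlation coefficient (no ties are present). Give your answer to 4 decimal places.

Rank p: 4, 1, 2, 3, 5, 6
Rank q: 3, 5, 2, 4, 6, 1
d = rank(p) − rank(q): 1, -4, 0, -1, -1, 5; Σd² = 44
ρ = 1 − 6Σd² / [n(n²−1)] = 1 − 6×44 / (6×35) = 1 − 264/210 ≈ -0.2571

-0.2571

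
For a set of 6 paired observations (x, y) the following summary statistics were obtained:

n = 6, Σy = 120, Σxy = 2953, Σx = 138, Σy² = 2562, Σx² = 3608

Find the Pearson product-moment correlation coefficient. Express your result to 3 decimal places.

0.728

r = (nΣxy − ΣxΣy) / √[(nΣx² − (Σx)²)(nΣy² − (Σy)²)]
Numerator: 6×2953 − 138×120 = 1158
Denominator: √[(21648 − 19044)(15372 − 14400)] = √[2604 × 972] = 1590.9393
r = 1158 / 1590.9393 ≈ 0.728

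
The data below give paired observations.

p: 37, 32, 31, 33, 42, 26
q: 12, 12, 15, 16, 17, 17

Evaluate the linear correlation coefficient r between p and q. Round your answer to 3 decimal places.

n = 6, Σp = 201, Σq = 89, Σp² = 6883, Σq² = 1347, Σpq = 2977
nΣpq − ΣpΣq = 17862 − 17889 = -27
nΣp² − (Σp)² = 41298 − 40401 = 897; nΣq² − (Σq)² = 8082 − 7921 = 161
r = -27 / √(897 × 161) = -27 / 380.0224 ≈ -0.071

-0.071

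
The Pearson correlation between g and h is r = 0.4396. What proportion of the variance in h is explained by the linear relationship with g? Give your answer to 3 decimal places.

r² = (0.4396)² = 0.193

0.193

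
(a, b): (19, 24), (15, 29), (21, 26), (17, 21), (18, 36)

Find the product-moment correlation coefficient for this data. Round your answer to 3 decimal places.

-0.117

n = 5, Σa = 90, Σb = 136, Σa² = 1640, Σb² = 3830, Σab = 2442
nΣab − ΣaΣb = 12210 − 12240 = -30
nΣa² − (Σa)² = 8200 − 8100 = 100; nΣb² − (Σb)² = 19150 − 18496 = 654
r = -30 / √(100 × 654) = -30 / 255.7342 ≈ -0.117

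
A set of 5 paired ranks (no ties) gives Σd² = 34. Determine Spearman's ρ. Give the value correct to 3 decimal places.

ρ = 1 − 6Σd² / [n(n²−1)] = 1 − 6×34 / (5×24)
  = 1 − 204/120 = 1 − 1.7000 ≈ -0.700

-0.700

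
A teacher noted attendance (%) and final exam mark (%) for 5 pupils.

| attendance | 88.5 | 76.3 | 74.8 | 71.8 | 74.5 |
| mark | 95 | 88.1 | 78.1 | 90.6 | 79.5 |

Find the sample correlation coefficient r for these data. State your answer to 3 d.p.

n = 5, Σx = 385.9, Σy = 431.3, Σx² = 29954.47, Σy² = 37414.83, Σxy = 33399.24
nΣxy − ΣxΣy = 166996.2 − 166438.67 = 557.53
nΣx² − (Σx)² = 149772.35 − 148918.81 = 853.54; nΣy² − (Σy)² = 187074.15 − 186019.69 = 1054.46
r = 557.53 / √(853.54 × 1054.46) = 557.53 / 948.6958 ≈ 0.588

0.588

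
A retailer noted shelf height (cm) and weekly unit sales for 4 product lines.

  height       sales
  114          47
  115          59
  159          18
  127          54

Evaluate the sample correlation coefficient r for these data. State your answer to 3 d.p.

n = 4, Σx = 515, Σy = 178, Σx² = 67631, Σy² = 8930, Σxy = 21863
nΣxy − ΣxΣy = 87452 − 91670 = -4218
nΣx² − (Σx)² = 270524 − 265225 = 5299; nΣy² − (Σy)² = 35720 − 31684 = 4036
r = -4218 / √(5299 × 4036) = -4218 / 4624.5826 ≈ -0.912

-0.912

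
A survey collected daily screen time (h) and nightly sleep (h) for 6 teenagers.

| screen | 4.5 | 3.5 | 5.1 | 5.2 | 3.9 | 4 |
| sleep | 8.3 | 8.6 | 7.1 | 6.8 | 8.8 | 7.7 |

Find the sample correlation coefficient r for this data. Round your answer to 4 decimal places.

-0.8562

n = 6, Σx = 26.2, Σy = 47.3, Σx² = 116.76, Σy² = 376.23, Σxy = 204.14
nΣxy − ΣxΣy = 1224.84 − 1239.26 = -14.42
nΣx² − (Σx)² = 700.56 − 686.44 = 14.12; nΣy² − (Σy)² = 2257.38 − 2237.29 = 20.09
r = -14.42 / √(14.12 × 20.09) = -14.42 / 16.8425 ≈ -0.8562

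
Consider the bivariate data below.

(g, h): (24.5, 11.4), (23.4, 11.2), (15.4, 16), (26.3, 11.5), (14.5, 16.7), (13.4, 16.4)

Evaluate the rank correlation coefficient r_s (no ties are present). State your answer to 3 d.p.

-0.714

Rank g: 5, 4, 3, 6, 2, 1
Rank h: 2, 1, 4, 3, 6, 5
d = rank(g) − rank(h): 3, 3, -1, 3, -4, -4; Σd² = 60
ρ = 1 − 6Σd² / [n(n²−1)] = 1 − 6×60 / (6×35) = 1 − 360/210 ≈ -0.714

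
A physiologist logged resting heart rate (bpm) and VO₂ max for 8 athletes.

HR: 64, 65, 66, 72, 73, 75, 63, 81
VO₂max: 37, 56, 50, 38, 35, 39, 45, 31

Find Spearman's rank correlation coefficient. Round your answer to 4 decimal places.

-0.5476

Rank HR: 2, 3, 4, 5, 6, 7, 1, 8
Rank VO₂max: 3, 8, 7, 4, 2, 5, 6, 1
d = rank(HR) − rank(VO₂max): -1, -5, -3, 1, 4, 2, -5, 7; Σd² = 130
ρ = 1 − 6Σd² / [n(n²−1)] = 1 − 6×130 / (8×63) = 1 − 780/504 ≈ -0.5476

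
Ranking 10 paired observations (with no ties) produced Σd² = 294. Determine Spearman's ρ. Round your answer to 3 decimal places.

-0.782

ρ = 1 − 6Σd² / [n(n²−1)] = 1 − 6×294 / (10×99)
  = 1 − 1764/990 = 1 − 1.7818 ≈ -0.782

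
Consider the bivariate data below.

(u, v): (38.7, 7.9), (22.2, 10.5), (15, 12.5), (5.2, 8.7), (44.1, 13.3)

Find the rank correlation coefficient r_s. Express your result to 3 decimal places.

Rank u: 4, 3, 2, 1, 5
Rank v: 1, 3, 4, 2, 5
d = rank(u) − rank(v): 3, 0, -2, -1, 0; Σd² = 14
ρ = 1 − 6Σd² / [n(n²−1)] = 1 − 6×14 / (5×24) = 1 − 84/120 ≈ 0.300

0.300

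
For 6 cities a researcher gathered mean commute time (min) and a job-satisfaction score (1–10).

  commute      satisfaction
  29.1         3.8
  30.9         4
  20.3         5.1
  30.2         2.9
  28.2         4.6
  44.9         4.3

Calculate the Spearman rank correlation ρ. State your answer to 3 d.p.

Rank commute: 3, 5, 1, 4, 2, 6
Rank satisfaction: 2, 3, 6, 1, 5, 4
d = rank(commute) − rank(satisfaction): 1, 2, -5, 3, -3, 2; Σd² = 52
ρ = 1 − 6Σd² / [n(n²−1)] = 1 − 6×52 / (6×35) = 1 − 312/210 ≈ -0.486

-0.486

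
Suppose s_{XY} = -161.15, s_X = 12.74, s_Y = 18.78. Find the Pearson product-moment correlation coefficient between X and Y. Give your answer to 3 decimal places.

-0.674

r = Cov(X,Y) / (s_X · s_Y) = -161.15 / (12.74 × 18.78)
  = -161.15 / 239.2572 ≈ -0.674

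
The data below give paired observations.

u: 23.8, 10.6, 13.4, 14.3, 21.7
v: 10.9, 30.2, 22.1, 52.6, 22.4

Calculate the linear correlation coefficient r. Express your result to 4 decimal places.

-0.5719

n = 5, Σu = 83.8, Σv = 138.2, Σu² = 1533.74, Σv² = 4787.78, Σuv = 2113.94
nΣuv − ΣuΣv = 10569.7 − 11581.16 = -1011.46
nΣu² − (Σu)² = 7668.7 − 7022.44 = 646.26; nΣv² − (Σv)² = 23938.9 − 19099.24 = 4839.66
r = -1011.46 / √(646.26 × 4839.66) = -1011.46 / 1768.5244 ≈ -0.5719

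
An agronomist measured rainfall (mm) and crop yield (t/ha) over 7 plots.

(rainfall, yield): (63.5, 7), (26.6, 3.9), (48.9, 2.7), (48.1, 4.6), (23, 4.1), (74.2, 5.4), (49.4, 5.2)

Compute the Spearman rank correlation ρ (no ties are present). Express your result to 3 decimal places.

0.714

Rank rainfall: 6, 2, 4, 3, 1, 7, 5
Rank yield: 7, 2, 1, 4, 3, 6, 5
d = rank(rainfall) − rank(yield): -1, 0, 3, -1, -2, 1, 0; Σd² = 16
ρ = 1 − 6Σd² / [n(n²−1)] = 1 − 6×16 / (7×48) = 1 − 96/336 ≈ 0.714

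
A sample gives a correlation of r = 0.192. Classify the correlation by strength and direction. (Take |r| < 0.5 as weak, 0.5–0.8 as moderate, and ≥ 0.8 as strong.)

r = 0.192 > 0 so the relationship is positive.
|r| = 0.192, which falls in the weak range.

weak positive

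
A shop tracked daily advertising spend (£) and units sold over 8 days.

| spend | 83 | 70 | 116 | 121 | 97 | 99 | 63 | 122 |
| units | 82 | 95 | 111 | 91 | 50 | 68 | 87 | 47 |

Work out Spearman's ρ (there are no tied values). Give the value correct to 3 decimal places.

Rank spend: 3, 2, 6, 7, 4, 5, 1, 8
Rank units: 4, 7, 8, 6, 2, 3, 5, 1
d = rank(spend) − rank(units): -1, -5, -2, 1, 2, 2, -4, 7; Σd² = 104
ρ = 1 − 6Σd² / [n(n²−1)] = 1 − 6×104 / (8×63) = 1 − 624/504 ≈ -0.238

-0.238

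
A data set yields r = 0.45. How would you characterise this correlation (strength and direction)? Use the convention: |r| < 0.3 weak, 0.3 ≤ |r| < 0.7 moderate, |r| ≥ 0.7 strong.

moderate positive

r = 0.45 > 0 so the relationship is positive.
|r| = 0.45, which falls in the moderate range.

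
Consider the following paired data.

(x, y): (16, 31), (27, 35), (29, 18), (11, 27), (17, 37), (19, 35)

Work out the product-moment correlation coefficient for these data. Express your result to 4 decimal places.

n = 6, Σx = 119, Σy = 183, Σx² = 2597, Σy² = 5833, Σxy = 3554
nΣxy − ΣxΣy = 21324 − 21777 = -453
nΣx² − (Σx)² = 15582 − 14161 = 1421; nΣy² − (Σy)² = 34998 − 33489 = 1509
r = -453 / √(1421 × 1509) = -453 / 1464.3391 ≈ -0.3094

-0.3094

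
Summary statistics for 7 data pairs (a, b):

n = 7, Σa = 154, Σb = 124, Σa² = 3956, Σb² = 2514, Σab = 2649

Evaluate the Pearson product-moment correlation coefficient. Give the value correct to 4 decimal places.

-0.1861

r = (nΣab − ΣaΣb) / √[(nΣa² − (Σa)²)(nΣb² − (Σb)²)]
Numerator: 7×2649 − 154×124 = -553
Denominator: √[(27692 − 23716)(17598 − 15376)] = √[3976 × 2222] = 2972.3176
r = -553 / 2972.3176 ≈ -0.1861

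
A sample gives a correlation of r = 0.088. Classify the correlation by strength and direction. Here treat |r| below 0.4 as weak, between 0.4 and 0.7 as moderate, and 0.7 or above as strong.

weak positive

r = 0.088 > 0 so the relationship is positive.
|r| = 0.088, which falls in the weak range.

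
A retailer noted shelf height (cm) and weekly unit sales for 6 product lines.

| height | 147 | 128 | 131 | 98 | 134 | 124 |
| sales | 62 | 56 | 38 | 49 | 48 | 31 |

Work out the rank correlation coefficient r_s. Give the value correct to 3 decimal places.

Rank height: 6, 3, 4, 1, 5, 2
Rank sales: 6, 5, 2, 4, 3, 1
d = rank(height) − rank(sales): 0, -2, 2, -3, 2, 1; Σd² = 22
ρ = 1 − 6Σd² / [n(n²−1)] = 1 − 6×22 / (6×35) = 1 − 132/210 ≈ 0.371

0.371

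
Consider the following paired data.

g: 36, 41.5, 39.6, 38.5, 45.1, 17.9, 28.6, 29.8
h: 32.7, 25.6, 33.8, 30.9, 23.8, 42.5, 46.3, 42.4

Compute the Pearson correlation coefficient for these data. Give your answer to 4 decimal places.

n = 8, Σg = 277, Σh = 278, Σg² = 10129.08, Σh² = 10136.04, Σgh = 9189.56
nΣgh − ΣgΣh = 73516.48 − 77006 = -3489.52
nΣg² − (Σg)² = 81032.64 − 76729 = 4303.64; nΣh² − (Σh)² = 81088.32 − 77284 = 3804.32
r = -3489.52 / √(4303.64 × 3804.32) = -3489.52 / 4046.2852 ≈ -0.8624

-0.8624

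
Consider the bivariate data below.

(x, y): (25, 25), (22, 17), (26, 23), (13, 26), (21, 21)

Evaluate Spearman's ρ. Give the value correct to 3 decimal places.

-0.200

Rank x: 4, 3, 5, 1, 2
Rank y: 4, 1, 3, 5, 2
d = rank(x) − rank(y): 0, 2, 2, -4, 0; Σd² = 24
ρ = 1 − 6Σd² / [n(n²−1)] = 1 − 6×24 / (5×24) = 1 − 144/120 ≈ -0.200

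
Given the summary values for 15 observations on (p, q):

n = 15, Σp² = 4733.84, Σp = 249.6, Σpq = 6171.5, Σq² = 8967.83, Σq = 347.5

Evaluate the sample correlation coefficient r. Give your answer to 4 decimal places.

0.5332

r = (nΣpq − ΣpΣq) / √[(nΣp² − (Σp)²)(nΣq² − (Σq)²)]
Numerator: 15×6171.5 − 249.6×347.5 = 5836.5
Denominator: √[(71007.6 − 62300.16)(134517.45 − 120756.25)] = √[8707.44 × 13761.2] = 10946.4525
r = 5836.5 / 10946.4525 ≈ 0.5332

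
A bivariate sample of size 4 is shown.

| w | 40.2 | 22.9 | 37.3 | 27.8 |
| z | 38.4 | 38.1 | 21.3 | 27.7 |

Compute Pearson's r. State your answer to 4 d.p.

n = 4, Σw = 128.2, Σz = 125.5, Σw² = 4304.58, Σz² = 4147.15, Σwz = 3980.72
nΣwz − ΣwΣz = 15922.88 − 16089.1 = -166.22
nΣw² − (Σw)² = 17218.32 − 16435.24 = 783.08; nΣz² − (Σz)² = 16588.6 − 15750.25 = 838.35
r = -166.22 / √(783.08 × 838.35) = -166.22 / 810.2439 ≈ -0.2051

-0.2051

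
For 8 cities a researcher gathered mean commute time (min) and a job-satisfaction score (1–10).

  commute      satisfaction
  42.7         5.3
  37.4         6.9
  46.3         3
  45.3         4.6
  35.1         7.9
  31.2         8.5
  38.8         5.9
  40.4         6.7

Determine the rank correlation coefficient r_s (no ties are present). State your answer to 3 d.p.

Rank commute: 6, 3, 8, 7, 2, 1, 4, 5
Rank satisfaction: 3, 6, 1, 2, 7, 8, 4, 5
d = rank(commute) − rank(satisfaction): 3, -3, 7, 5, -5, -7, 0, 0; Σd² = 166
ρ = 1 − 6Σd² / [n(n²−1)] = 1 − 6×166 / (8×63) = 1 − 996/504 ≈ -0.976

-0.976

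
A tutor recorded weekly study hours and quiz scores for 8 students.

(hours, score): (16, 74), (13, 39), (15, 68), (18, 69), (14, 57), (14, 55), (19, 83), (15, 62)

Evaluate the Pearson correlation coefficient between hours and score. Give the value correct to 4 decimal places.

n = 8, Σx = 124, Σy = 507, Σx² = 1952, Σy² = 33389, Σxy = 8028
nΣxy − ΣxΣy = 64224 − 62868 = 1356
nΣx² − (Σx)² = 15616 − 15376 = 240; nΣy² − (Σy)² = 267112 − 257049 = 10063
r = 1356 / √(240 × 10063) = 1356 / 1554.0656 ≈ 0.8726

0.8726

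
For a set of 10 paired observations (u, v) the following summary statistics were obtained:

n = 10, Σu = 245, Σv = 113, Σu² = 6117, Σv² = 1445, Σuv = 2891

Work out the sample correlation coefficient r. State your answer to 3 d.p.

r = (nΣuv − ΣuΣv) / √[(nΣu² − (Σu)²)(nΣv² − (Σv)²)]
Numerator: 10×2891 − 245×113 = 1225
Denominator: √[(61170 − 60025)(14450 − 12769)] = √[1145 × 1681] = 1387.3518
r = 1225 / 1387.3518 ≈ 0.883

0.883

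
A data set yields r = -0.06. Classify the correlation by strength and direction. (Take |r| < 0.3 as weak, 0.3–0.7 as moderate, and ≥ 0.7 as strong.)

r = -0.06 < 0 so the relationship is negative.
|r| = 0.06, which falls in the weak range.

weak negative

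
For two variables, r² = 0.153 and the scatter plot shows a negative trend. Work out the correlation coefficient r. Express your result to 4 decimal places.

-0.3912

|r| = √0.153 = 0.3912
The association is negative, so r = −0.3912.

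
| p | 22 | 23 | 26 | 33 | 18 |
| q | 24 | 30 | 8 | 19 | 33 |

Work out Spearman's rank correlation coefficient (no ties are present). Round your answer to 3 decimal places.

-0.800

Rank p: 2, 3, 4, 5, 1
Rank q: 3, 4, 1, 2, 5
d = rank(p) − rank(q): -1, -1, 3, 3, -4; Σd² = 36
ρ = 1 − 6Σd² / [n(n²−1)] = 1 − 6×36 / (5×24) = 1 − 216/120 ≈ -0.800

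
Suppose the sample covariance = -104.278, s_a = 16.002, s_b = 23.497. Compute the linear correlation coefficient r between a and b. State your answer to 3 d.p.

-0.277

r = Cov(a,b) / (s_a · s_b) = -104.278 / (16.002 × 23.497)
  = -104.278 / 375.9990 ≈ -0.277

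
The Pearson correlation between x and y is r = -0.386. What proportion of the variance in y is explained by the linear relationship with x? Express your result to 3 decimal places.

0.149

r² = (-0.386)² = 0.149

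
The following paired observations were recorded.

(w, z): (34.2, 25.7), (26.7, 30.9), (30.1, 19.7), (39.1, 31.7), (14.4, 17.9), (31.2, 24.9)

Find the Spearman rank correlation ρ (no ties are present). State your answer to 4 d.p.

0.6571

Rank w: 5, 2, 3, 6, 1, 4
Rank z: 4, 5, 2, 6, 1, 3
d = rank(w) − rank(z): 1, -3, 1, 0, 0, 1; Σd² = 12
ρ = 1 − 6Σd² / [n(n²−1)] = 1 − 6×12 / (6×35) = 1 − 72/210 ≈ 0.6571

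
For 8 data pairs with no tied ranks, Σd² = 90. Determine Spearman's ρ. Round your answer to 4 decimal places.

ρ = 1 − 6Σd² / [n(n²−1)] = 1 − 6×90 / (8×63)
  = 1 − 540/504 = 1 − 1.07143 ≈ -0.0714

-0.0714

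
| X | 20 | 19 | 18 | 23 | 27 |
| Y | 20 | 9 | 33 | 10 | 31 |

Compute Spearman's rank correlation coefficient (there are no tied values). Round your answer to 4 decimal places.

-0.1000

Rank X: 3, 2, 1, 4, 5
Rank Y: 3, 1, 5, 2, 4
d = rank(X) − rank(Y): 0, 1, -4, 2, 1; Σd² = 22
ρ = 1 − 6Σd² / [n(n²−1)] = 1 − 6×22 / (5×24) = 1 − 132/120 ≈ -0.1000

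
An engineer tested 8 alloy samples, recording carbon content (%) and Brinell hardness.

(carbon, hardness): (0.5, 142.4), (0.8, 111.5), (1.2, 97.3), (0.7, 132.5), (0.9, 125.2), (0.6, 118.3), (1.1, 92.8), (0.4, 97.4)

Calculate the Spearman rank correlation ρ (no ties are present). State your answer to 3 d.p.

-0.500

Rank carbon: 2, 5, 8, 4, 6, 3, 7, 1
Rank hardness: 8, 4, 2, 7, 6, 5, 1, 3
d = rank(carbon) − rank(hardness): -6, 1, 6, -3, 0, -2, 6, -2; Σd² = 126
ρ = 1 − 6Σd² / [n(n²−1)] = 1 − 6×126 / (8×63) = 1 − 756/504 ≈ -0.500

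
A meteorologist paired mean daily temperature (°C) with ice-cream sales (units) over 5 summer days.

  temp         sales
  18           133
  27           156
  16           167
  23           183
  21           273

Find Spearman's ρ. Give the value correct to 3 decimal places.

0.100

Rank temp: 2, 5, 1, 4, 3
Rank sales: 1, 2, 3, 4, 5
d = rank(temp) − rank(sales): 1, 3, -2, 0, -2; Σd² = 18
ρ = 1 − 6Σd² / [n(n²−1)] = 1 − 6×18 / (5×24) = 1 − 108/120 ≈ 0.100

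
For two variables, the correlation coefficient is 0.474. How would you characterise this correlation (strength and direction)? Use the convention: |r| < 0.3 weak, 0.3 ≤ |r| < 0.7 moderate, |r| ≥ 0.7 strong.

moderate positive

r = 0.474 > 0 so the relationship is positive.
|r| = 0.474, which falls in the moderate range.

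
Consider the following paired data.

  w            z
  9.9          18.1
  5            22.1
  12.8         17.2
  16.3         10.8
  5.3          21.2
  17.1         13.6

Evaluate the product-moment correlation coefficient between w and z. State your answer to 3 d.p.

-0.953

n = 6, Σw = 66.4, Σz = 103, Σw² = 873.04, Σz² = 1862.9, Σwz = 1030.81
nΣwz − ΣwΣz = 6184.86 − 6839.2 = -654.34
nΣw² − (Σw)² = 5238.24 − 4408.96 = 829.28; nΣz² − (Σz)² = 11177.4 − 10609 = 568.4
r = -654.34 / √(829.28 × 568.4) = -654.34 / 686.5586 ≈ -0.953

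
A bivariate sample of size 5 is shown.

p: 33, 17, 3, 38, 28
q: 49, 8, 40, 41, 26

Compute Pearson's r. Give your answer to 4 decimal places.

0.2831

n = 5, Σp = 119, Σq = 164, Σp² = 3615, Σq² = 6422, Σpq = 4159
nΣpq − ΣpΣq = 20795 − 19516 = 1279
nΣp² − (Σp)² = 18075 − 14161 = 3914; nΣq² − (Σq)² = 32110 − 26896 = 5214
r = 1279 / √(3914 × 5214) = 1279 / 4517.4767 ≈ 0.2831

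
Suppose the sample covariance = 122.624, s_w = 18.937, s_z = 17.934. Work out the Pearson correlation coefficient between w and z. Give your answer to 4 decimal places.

r = Cov(w,z) / (s_w · s_z) = 122.624 / (18.937 × 17.934)
  = 122.624 / 339.6162 ≈ 0.3611

0.3611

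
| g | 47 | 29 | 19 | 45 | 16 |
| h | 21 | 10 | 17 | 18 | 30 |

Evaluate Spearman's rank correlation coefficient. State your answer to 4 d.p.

Rank g: 5, 3, 2, 4, 1
Rank h: 4, 1, 2, 3, 5
d = rank(g) − rank(h): 1, 2, 0, 1, -4; Σd² = 22
ρ = 1 − 6Σd² / [n(n²−1)] = 1 − 6×22 / (5×24) = 1 − 132/120 ≈ -0.1000

-0.1000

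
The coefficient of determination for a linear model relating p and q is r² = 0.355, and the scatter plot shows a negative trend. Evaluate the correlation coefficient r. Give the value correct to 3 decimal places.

|r| = √0.355 = 0.596
The association is negative, so r = −0.596.

-0.596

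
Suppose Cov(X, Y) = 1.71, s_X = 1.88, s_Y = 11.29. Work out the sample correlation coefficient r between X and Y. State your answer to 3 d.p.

0.081

r = Cov(X,Y) / (s_X · s_Y) = 1.71 / (1.88 × 11.29)
  = 1.71 / 21.2252 ≈ 0.081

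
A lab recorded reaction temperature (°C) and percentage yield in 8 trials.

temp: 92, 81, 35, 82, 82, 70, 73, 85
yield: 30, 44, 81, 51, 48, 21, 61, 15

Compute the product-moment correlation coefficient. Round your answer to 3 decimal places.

-0.695

n = 8, Σx = 600, Σy = 351, Σx² = 47152, Σy² = 18689, Σxy = 24475
nΣxy − ΣxΣy = 195800 − 210600 = -14800
nΣx² − (Σx)² = 377216 − 360000 = 17216; nΣy² − (Σy)² = 149512 − 123201 = 26311
r = -14800 / √(17216 × 26311) = -14800 / 21283.0960 ≈ -0.695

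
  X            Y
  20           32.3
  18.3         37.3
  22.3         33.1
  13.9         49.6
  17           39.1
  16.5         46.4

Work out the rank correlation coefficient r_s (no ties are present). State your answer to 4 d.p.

Rank X: 5, 4, 6, 1, 3, 2
Rank Y: 1, 3, 2, 6, 4, 5
d = rank(X) − rank(Y): 4, 1, 4, -5, -1, -3; Σd² = 68
ρ = 1 − 6Σd² / [n(n²−1)] = 1 − 6×68 / (6×35) = 1 − 408/210 ≈ -0.9429

-0.9429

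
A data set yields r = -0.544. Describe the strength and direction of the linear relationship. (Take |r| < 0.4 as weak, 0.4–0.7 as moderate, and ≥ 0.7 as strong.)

r = -0.544 < 0 so the relationship is negative.
|r| = 0.544, which falls in the moderate range.

moderate negative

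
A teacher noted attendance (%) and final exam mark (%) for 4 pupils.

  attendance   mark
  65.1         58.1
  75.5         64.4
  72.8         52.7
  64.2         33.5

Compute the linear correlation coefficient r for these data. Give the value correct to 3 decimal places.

n = 4, Σx = 277.6, Σy = 208.7, Σx² = 19359.74, Σy² = 11422.51, Σxy = 14631.77
nΣxy − ΣxΣy = 58527.08 − 57935.12 = 591.96
nΣx² − (Σx)² = 77438.96 − 77061.76 = 377.2; nΣy² − (Σy)² = 45690.04 − 43555.69 = 2134.35
r = 591.96 / √(377.2 × 2134.35) = 591.96 / 897.2607 ≈ 0.660

0.660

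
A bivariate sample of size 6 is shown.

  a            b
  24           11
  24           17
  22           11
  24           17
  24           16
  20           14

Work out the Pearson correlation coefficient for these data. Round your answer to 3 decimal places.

0.341

n = 6, Σa = 138, Σb = 86, Σa² = 3188, Σb² = 1272, Σab = 1986
nΣab − ΣaΣb = 11916 − 11868 = 48
nΣa² − (Σa)² = 19128 − 19044 = 84; nΣb² − (Σb)² = 7632 − 7396 = 236
r = 48 / √(84 × 236) = 48 / 140.7977 ≈ 0.341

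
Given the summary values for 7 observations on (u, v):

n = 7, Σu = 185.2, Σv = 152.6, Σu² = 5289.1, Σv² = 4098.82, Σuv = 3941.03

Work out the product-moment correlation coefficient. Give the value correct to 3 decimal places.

-0.176

r = (nΣuv − ΣuΣv) / √[(nΣu² − (Σu)²)(nΣv² − (Σv)²)]
Numerator: 7×3941.03 − 185.2×152.6 = -674.31
Denominator: √[(37023.7 − 34299.04)(28691.74 − 23286.76)] = √[2724.66 × 5404.98] = 3837.5425
r = -674.31 / 3837.5425 ≈ -0.176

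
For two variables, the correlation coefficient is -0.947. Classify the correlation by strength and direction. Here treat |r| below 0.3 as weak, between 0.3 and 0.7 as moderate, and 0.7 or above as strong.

r = -0.947 < 0 so the relationship is negative.
|r| = 0.947, which falls in the strong range.

strong negative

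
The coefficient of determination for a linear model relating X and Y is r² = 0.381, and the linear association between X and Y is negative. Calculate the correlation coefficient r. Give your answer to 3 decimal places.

-0.617

|r| = √0.381 = 0.617
The association is negative, so r = −0.617.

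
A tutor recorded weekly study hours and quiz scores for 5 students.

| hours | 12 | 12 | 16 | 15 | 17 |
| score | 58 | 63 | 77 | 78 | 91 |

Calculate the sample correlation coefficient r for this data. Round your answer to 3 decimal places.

n = 5, Σx = 72, Σy = 367, Σx² = 1058, Σy² = 27627, Σxy = 5401
nΣxy − ΣxΣy = 27005 − 26424 = 581
nΣx² − (Σx)² = 5290 − 5184 = 106; nΣy² − (Σy)² = 138135 − 134689 = 3446
r = 581 / √(106 × 3446) = 581 / 604.3807 ≈ 0.961

0.961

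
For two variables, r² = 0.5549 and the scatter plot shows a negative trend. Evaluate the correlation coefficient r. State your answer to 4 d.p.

|r| = √0.5549 = 0.7449
The association is negative, so r = −0.7449.

-0.7449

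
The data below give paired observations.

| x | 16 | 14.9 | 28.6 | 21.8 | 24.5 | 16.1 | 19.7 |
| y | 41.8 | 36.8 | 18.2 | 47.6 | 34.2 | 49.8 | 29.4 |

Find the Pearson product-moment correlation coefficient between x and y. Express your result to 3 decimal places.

-0.663

n = 7, Σx = 141.6, Σy = 257.8, Σx² = 3018.76, Σy² = 10212.52, Σxy = 4994.18
nΣxy − ΣxΣy = 34959.26 − 36504.48 = -1545.22
nΣx² − (Σx)² = 21131.32 − 20050.56 = 1080.76; nΣy² − (Σy)² = 71487.64 − 66460.84 = 5026.8
r = -1545.22 / √(1080.76 × 5026.8) = -1545.22 / 2330.8291 ≈ -0.663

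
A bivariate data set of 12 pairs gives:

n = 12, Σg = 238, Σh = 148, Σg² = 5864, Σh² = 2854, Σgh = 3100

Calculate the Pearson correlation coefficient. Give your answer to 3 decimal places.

r = (nΣgh − ΣgΣh) / √[(nΣg² − (Σg)²)(nΣh² − (Σh)²)]
Numerator: 12×3100 − 238×148 = 1976
Denominator: √[(70368 − 56644)(34248 − 21904)] = √[13724 × 12344] = 13015.7234
r = 1976 / 13015.7234 ≈ 0.152

0.152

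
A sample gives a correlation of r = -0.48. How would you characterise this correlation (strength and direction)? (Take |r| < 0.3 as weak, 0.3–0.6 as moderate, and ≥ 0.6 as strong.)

moderate negative

r = -0.48 < 0 so the relationship is negative.
|r| = 0.48, which falls in the moderate range.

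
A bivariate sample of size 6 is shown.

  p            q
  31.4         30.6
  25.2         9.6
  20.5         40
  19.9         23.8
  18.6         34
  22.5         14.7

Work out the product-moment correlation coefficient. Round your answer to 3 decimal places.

-0.201

n = 6, Σp = 138.1, Σq = 152.7, Σp² = 3289.47, Σq² = 4567.05, Σpq = 3459.53
nΣpq − ΣpΣq = 20757.18 − 21087.87 = -330.69
nΣp² − (Σp)² = 19736.82 − 19071.61 = 665.21; nΣq² − (Σq)² = 27402.3 − 23317.29 = 4085.01
r = -330.69 / √(665.21 × 4085.01) = -330.69 / 1648.4506 ≈ -0.201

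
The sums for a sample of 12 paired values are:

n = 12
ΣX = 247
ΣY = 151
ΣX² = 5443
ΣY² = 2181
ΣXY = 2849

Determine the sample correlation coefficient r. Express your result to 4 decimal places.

r = (nΣXY − ΣXΣY) / √[(nΣX² − (ΣX)²)(nΣY² − (ΣY)²)]
Numerator: 12×2849 − 247×151 = -3109
Denominator: √[(65316 − 61009)(26172 − 22801)] = √[4307 × 3371] = 3810.3670
r = -3109 / 3810.3670 ≈ -0.8159

-0.8159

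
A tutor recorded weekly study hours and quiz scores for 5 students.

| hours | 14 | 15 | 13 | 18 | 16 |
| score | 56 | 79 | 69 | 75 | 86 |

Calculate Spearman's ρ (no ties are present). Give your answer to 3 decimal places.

Rank hours: 2, 3, 1, 5, 4
Rank score: 1, 4, 2, 3, 5
d = rank(hours) − rank(score): 1, -1, -1, 2, -1; Σd² = 8
ρ = 1 − 6Σd² / [n(n²−1)] = 1 − 6×8 / (5×24) = 1 − 48/120 ≈ 0.600

0.600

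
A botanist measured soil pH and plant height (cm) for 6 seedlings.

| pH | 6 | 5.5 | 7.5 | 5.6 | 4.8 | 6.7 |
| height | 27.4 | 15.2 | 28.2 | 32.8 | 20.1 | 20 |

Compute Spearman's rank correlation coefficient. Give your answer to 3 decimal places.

Rank pH: 4, 2, 6, 3, 1, 5
Rank height: 4, 1, 5, 6, 3, 2
d = rank(pH) − rank(height): 0, 1, 1, -3, -2, 3; Σd² = 24
ρ = 1 − 6Σd² / [n(n²−1)] = 1 − 6×24 / (6×35) = 1 − 144/210 ≈ 0.314

0.314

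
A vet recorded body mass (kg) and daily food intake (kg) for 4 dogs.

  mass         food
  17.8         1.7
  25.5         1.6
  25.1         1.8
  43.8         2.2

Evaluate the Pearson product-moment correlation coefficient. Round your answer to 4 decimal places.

0.8962

n = 4, Σx = 112.2, Σy = 7.3, Σx² = 3515.54, Σy² = 13.53, Σxy = 212.6
nΣxy − ΣxΣy = 850.4 − 819.06 = 31.34
nΣx² − (Σx)² = 14062.16 − 12588.84 = 1473.32; nΣy² − (Σy)² = 54.12 − 53.29 = 0.83
r = 31.34 / √(1473.32 × 0.83) = 31.34 / 34.9694 ≈ 0.8962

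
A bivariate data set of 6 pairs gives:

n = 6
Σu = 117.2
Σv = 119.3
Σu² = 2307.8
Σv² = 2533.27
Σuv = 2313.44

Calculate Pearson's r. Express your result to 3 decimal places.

r = (nΣuv − ΣuΣv) / √[(nΣu² − (Σu)²)(nΣv² − (Σv)²)]
Numerator: 6×2313.44 − 117.2×119.3 = -101.32
Denominator: √[(13846.8 − 13735.84)(15199.62 − 14232.49)] = √[110.96 × 967.13] = 327.5862
r = -101.32 / 327.5862 ≈ -0.309

-0.309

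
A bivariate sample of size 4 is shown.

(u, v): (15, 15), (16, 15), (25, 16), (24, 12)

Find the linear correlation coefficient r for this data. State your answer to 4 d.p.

-0.2577

n = 4, Σu = 80, Σv = 58, Σu² = 1682, Σv² = 850, Σuv = 1153
nΣuv − ΣuΣv = 4612 − 4640 = -28
nΣu² − (Σu)² = 6728 − 6400 = 328; nΣv² − (Σv)² = 3400 − 3364 = 36
r = -28 / √(328 × 36) = -28 / 108.6646 ≈ -0.2577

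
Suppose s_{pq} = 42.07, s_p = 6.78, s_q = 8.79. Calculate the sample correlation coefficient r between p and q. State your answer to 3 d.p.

r = Cov(p,q) / (s_p · s_q) = 42.07 / (6.78 × 8.79)
  = 42.07 / 59.5962 ≈ 0.706

0.706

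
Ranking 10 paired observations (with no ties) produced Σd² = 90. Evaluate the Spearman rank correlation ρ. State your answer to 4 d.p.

0.4545

ρ = 1 − 6Σd² / [n(n²−1)] = 1 − 6×90 / (10×99)
  = 1 − 540/990 = 1 − 0.54545 ≈ 0.4545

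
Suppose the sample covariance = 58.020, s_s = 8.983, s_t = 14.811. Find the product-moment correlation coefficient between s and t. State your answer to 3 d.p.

0.436

r = Cov(s,t) / (s_s · s_t) = 58.020 / (8.983 × 14.811)
  = 58.020 / 133.0472 ≈ 0.436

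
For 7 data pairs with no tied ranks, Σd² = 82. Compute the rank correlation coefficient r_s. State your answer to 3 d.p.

ρ = 1 − 6Σd² / [n(n²−1)] = 1 − 6×82 / (7×48)
  = 1 − 492/336 = 1 − 1.4643 ≈ -0.464

-0.464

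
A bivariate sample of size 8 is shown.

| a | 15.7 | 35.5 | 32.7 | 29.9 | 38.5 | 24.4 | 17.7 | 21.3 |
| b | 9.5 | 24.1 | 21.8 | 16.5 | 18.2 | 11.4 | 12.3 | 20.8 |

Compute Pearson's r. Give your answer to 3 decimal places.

0.703

n = 8, Σa = 215.7, Σb = 134.6, Σa² = 6314.63, Σb² = 2463.68, Σab = 3850.52
nΣab − ΣaΣb = 30804.16 − 29033.22 = 1770.94
nΣa² − (Σa)² = 50517.04 − 46526.49 = 3990.55; nΣb² − (Σb)² = 19709.44 − 18117.16 = 1592.28
r = 1770.94 / √(3990.55 × 1592.28) = 1770.94 / 2520.7287 ≈ 0.703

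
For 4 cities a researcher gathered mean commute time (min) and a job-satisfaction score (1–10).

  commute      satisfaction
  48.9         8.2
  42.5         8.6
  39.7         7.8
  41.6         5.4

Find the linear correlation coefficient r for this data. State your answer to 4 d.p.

0.3213

n = 4, Σx = 172.7, Σy = 30, Σx² = 7504.11, Σy² = 231.2, Σxy = 1300.78
nΣxy − ΣxΣy = 5203.12 − 5181 = 22.12
nΣx² − (Σx)² = 30016.44 − 29825.29 = 191.15; nΣy² − (Σy)² = 924.8 − 900 = 24.8
r = 22.12 / √(191.15 × 24.8) = 22.12 / 68.8514 ≈ 0.3213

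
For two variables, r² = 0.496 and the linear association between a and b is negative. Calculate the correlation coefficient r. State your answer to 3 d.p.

-0.704

|r| = √0.496 = 0.704
The association is negative, so r = −0.704.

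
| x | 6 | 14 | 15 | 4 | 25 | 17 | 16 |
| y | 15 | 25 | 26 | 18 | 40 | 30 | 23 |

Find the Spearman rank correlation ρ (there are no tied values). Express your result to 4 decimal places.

Rank x: 2, 3, 4, 1, 7, 6, 5
Rank y: 1, 4, 5, 2, 7, 6, 3
d = rank(x) − rank(y): 1, -1, -1, -1, 0, 0, 2; Σd² = 8
ρ = 1 − 6Σd² / [n(n²−1)] = 1 − 6×8 / (7×48) = 1 − 48/336 ≈ 0.8571

0.8571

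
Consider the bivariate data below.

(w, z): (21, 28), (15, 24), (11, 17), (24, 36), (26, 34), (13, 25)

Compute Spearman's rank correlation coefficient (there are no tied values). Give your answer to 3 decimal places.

Rank w: 4, 3, 1, 5, 6, 2
Rank z: 4, 2, 1, 6, 5, 3
d = rank(w) − rank(z): 0, 1, 0, -1, 1, -1; Σd² = 4
ρ = 1 − 6Σd² / [n(n²−1)] = 1 − 6×4 / (6×35) = 1 − 24/210 ≈ 0.886

0.886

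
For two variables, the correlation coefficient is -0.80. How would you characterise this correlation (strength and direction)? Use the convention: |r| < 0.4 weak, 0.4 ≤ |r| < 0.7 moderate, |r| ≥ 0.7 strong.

r = -0.80 < 0 so the relationship is negative.
|r| = 0.80, which falls in the strong range.

strong negative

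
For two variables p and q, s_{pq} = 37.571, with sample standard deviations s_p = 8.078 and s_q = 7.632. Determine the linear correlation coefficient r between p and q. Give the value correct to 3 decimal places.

r = Cov(p,q) / (s_p · s_q) = 37.571 / (8.078 × 7.632)
  = 37.571 / 61.6513 ≈ 0.609

0.609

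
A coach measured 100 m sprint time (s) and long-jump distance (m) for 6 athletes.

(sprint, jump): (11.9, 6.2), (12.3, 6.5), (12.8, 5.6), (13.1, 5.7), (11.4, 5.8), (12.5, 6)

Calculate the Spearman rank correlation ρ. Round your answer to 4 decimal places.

Rank sprint: 2, 3, 5, 6, 1, 4
Rank jump: 5, 6, 1, 2, 3, 4
d = rank(sprint) − rank(jump): -3, -3, 4, 4, -2, 0; Σd² = 54
ρ = 1 − 6Σd² / [n(n²−1)] = 1 − 6×54 / (6×35) = 1 − 324/210 ≈ -0.5429

-0.5429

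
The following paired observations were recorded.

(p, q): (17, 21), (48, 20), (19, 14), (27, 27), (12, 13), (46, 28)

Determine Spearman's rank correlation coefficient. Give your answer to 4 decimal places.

0.5429

Rank p: 2, 6, 3, 4, 1, 5
Rank q: 4, 3, 2, 5, 1, 6
d = rank(p) − rank(q): -2, 3, 1, -1, 0, -1; Σd² = 16
ρ = 1 − 6Σd² / [n(n²−1)] = 1 − 6×16 / (6×35) = 1 − 96/210 ≈ 0.5429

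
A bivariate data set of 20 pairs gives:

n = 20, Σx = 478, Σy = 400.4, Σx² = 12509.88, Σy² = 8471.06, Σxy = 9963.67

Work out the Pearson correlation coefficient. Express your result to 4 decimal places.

0.5607

r = (nΣxy − ΣxΣy) / √[(nΣx² − (Σx)²)(nΣy² − (Σy)²)]
Numerator: 20×9963.67 − 478×400.4 = 7882.2
Denominator: √[(250197.6 − 228484)(169421.2 − 160320.16)] = √[21713.6 × 9101.04] = 14057.6080
r = 7882.2 / 14057.6080 ≈ 0.5607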